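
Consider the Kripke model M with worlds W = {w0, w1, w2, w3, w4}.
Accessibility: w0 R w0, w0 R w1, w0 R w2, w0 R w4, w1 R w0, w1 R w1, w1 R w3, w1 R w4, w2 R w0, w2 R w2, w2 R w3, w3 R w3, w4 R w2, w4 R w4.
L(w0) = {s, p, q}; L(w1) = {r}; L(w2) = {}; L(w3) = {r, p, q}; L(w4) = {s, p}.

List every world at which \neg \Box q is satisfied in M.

w0, w1, w2, w4

Let φ = \neg \Box q. Evaluate φ at each world:
  w0 (successors {w0, w1, w2, w4}): φ is true.
  w1 (successors {w0, w1, w3, w4}): φ is true.
  w2 (successors {w0, w2, w3}): φ is true.
  w3 (successors {w3}): φ is false.
  w4 (successors {w2, w4}): φ is true.
For instance, at w0:
  At w0: \Box q is false, so \neg \Box q is true.
    At w0: \Box q requires q at every successor {w0, w1, w2, w4}.
      q fails at w1, so \Box q is false at w0.
Satisfying worlds: {w0, w1, w2, w4}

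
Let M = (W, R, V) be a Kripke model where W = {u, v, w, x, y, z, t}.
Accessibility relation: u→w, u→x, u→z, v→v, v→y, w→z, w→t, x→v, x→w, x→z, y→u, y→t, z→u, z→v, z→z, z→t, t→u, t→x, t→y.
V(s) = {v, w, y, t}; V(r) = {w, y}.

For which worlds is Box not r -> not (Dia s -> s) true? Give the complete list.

u, v, x, z, t

Recall that Box ψ holds at a world iff ψ holds at every accessible world, and Dia ψ holds iff ψ holds at some accessible world.
Let φ = Box not r -> not (Dia s -> s). Evaluate φ at each world:
  u (successors {w, x, z}): φ is true.
  v (successors {v, y}): φ is true.
  w (successors {z, t}): φ is false.
  x (successors {v, w, z}): φ is true.
  y (successors {u, t}): φ is false.
  z (successors {u, v, z, t}): φ is true.
  t (successors {u, x, y}): φ is true.
For instance, at t:
  At t: Box not r is false, not (Dia s -> s) is false, so Box not r -> not (Dia s -> s) is true.
    At t: Box not r requires not r at every successor {u, x, y}.
      not r fails at y, so Box not r is false at t.
    At t: Dia s -> s is true, so not (Dia s -> s) is false.
      At t: Dia s is true, s is true, so Dia s -> s is true.
Satisfying worlds: {u, v, x, z, t}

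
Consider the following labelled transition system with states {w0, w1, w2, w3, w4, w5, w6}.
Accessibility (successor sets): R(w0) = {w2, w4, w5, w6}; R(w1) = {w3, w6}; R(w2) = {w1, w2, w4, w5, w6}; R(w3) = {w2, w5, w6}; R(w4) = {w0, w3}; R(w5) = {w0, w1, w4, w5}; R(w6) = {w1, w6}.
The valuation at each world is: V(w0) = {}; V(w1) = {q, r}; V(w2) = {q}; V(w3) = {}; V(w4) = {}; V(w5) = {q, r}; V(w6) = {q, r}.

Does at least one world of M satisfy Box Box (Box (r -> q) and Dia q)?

Yes

Let φ = Box Box (Box (r -> q) and Dia q). Evaluate φ at each world:
  w0 (successors {w2, w4, w5, w6}): φ is false.
  w1 (successors {w3, w6}): φ is true.
  w2 (successors {w1, w2, w4, w5, w6}): φ is false.
  w3 (successors {w2, w5, w6}): φ is false.
  w4 (successors {w0, w3}): φ is false.
  w5 (successors {w0, w1, w4, w5}): φ is false.
  w6 (successors {w1, w6}): φ is true.
Detail at w1 (witness):
  At w1: Box Box (Box (r -> q) and Dia q) requires Box (Box (r -> q) and Dia q) at every successor {w3, w6}.
      At w3: Box (Box (r -> q) and Dia q) requires Box (r -> q) and Dia q at every successor {w2, w5, w6}.
        At w2: Box (r -> q) and Dia q is true.
        At w5: Box (r -> q) and Dia q is true.
        At w6: Box (r -> q) and Dia q is true.
      So Box (Box (r -> q) and Dia q) is true at w3.
      At w6: Box (Box (r -> q) and Dia q) requires Box (r -> q) and Dia q at every successor {w1, w6}.
        At w1: Box (r -> q) and Dia q is true.
        At w6: Box (r -> q) and Dia q is true.
      So Box (Box (r -> q) and Dia q) is true at w6.
  So Box Box (Box (r -> q) and Dia q) is true at w1.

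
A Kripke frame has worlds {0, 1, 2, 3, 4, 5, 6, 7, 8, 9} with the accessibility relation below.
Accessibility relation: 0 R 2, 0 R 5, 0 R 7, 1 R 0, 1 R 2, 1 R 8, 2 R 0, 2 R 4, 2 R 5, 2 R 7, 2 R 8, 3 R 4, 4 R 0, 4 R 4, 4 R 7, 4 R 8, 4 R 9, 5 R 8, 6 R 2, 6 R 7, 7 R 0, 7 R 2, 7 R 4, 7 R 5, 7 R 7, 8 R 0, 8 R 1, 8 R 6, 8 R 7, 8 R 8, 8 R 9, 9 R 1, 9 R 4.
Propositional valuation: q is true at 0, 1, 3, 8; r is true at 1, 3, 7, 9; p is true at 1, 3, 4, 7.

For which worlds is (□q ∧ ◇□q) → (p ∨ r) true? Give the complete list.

Recall that □ψ holds at a world iff ψ holds at every accessible world, and ◇ψ holds iff ψ holds at some accessible world.
Let φ = (□q ∧ ◇□q) → (p ∨ r). Evaluate φ at each world:
  0 (successors {2, 5, 7}): φ is true.
  1 (successors {0, 2, 8}): φ is true.
  2 (successors {0, 4, 5, 7, 8}): φ is true.
  3 (successors {4}): φ is true.
  4 (successors {0, 4, 7, 8, 9}): φ is true.
  5 (successors {8}): φ is true.
  6 (successors {2, 7}): φ is true.
  7 (successors {0, 2, 4, 5, 7}): φ is true.
  8 (successors {0, 1, 6, 7, 8, 9}): φ is true.
  9 (successors {1, 4}): φ is true.
For instance, at 2:
  At 2: □q ∧ ◇□q is false, p ∨ r is false, so (□q ∧ ◇□q) → (p ∨ r) is true.
    At 2: □q is false, ◇□q is true, so □q ∧ ◇□q is false.
      At 2: □q requires q at every successor {0, 4, 5, 7, 8}.
        q fails at 4, so □q is false at 2.
      At 2: ◇□q requires □q at some successor in {0, 4, 5, 7, 8}.
        □q holds at 5, so ◇□q is true at 2.
Satisfying worlds: {0, 1, 2, 3, 4, 5, 6, 7, 8, 9}

0, 1, 2, 3, 4, 5, 6, 7, 8, 9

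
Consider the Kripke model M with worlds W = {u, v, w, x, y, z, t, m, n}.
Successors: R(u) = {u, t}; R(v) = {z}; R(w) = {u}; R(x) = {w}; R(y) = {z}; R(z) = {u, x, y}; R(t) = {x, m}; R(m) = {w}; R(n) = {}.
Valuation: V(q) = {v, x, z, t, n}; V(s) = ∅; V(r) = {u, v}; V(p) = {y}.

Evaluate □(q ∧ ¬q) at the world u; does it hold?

Recall that □ψ holds at a world iff ψ holds at every accessible world, and ◇ψ holds iff ψ holds at some accessible world.
At u: □(q ∧ ¬q) requires q ∧ ¬q at every successor {u, t}.
  q ∧ ¬q fails at u, so □(q ∧ ¬q) is false at u.

No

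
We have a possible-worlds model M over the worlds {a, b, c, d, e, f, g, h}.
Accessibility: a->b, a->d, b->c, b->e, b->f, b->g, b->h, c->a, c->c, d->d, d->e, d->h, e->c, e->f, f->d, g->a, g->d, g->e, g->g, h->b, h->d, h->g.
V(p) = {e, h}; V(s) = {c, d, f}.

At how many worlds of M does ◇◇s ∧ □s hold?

Recall that □ψ holds at a world iff ψ holds at every accessible world, and ◇ψ holds iff ψ holds at some accessible world.
Let φ = ◇◇s ∧ □s. Evaluate φ at each world:
  a (successors {b, d}): φ is false.
  b (successors {c, e, f, g, h}): φ is false.
  c (successors {a, c}): φ is false.
  d (successors {d, e, h}): φ is false.
  e (successors {c, f}): φ is true.
  f (successors {d}): φ is true.
  g (successors {a, d, e, g}): φ is false.
  h (successors {b, d, g}): φ is false.
For instance, at f:
  At f: ◇◇s is true, □s is true, so ◇◇s ∧ □s is true.
    At f: ◇◇s requires ◇s at some successor in {d}.
      ◇s holds at d, so ◇◇s is true at f.
    At f: □s requires s at every successor {d}.
      At d: s is true.
    So □s is true at f.
Satisfying worlds: {e, f}

2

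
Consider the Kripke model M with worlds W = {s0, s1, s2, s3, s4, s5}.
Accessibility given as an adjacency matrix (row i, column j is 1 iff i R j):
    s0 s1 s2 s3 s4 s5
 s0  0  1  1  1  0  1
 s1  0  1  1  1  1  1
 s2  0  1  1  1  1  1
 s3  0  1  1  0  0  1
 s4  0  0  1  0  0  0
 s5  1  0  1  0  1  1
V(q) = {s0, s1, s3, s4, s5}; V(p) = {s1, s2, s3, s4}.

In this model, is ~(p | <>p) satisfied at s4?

At s4: p | <>p is true, so ~(p | <>p) is false.
  At s4: p is true, <>p is true, so p | <>p is true.
    At s4: <>p requires p at some successor in {s2}.
      p holds at s2, so <>p is true at s4.

No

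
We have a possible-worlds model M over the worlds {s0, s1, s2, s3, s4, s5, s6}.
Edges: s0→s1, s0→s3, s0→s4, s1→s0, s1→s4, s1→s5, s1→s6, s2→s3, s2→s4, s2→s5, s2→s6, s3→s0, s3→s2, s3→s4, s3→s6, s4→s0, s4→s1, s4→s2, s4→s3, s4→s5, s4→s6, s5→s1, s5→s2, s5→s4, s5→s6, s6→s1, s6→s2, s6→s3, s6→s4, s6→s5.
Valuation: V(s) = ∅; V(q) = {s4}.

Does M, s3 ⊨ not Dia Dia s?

At s3: Dia Dia s is false, so not Dia Dia s is true.
  At s3: Dia Dia s requires Dia s at some successor in {s0, s2, s4, s6}.
    At s0: Dia s is false.
    At s2: Dia s is false.
    At s4: Dia s is false.
    At s6: Dia s is false.
  So Dia Dia s is false at s3.

Yes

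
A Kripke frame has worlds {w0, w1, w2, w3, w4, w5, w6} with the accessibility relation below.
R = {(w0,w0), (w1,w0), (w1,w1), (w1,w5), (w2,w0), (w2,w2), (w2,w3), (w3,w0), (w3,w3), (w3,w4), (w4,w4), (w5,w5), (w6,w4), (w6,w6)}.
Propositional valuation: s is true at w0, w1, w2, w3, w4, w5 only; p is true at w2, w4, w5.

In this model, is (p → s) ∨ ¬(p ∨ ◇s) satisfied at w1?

At w1: p → s is true, ¬(p ∨ ◇s) is false, so (p → s) ∨ ¬(p ∨ ◇s) is true.
  At w1: p ∨ ◇s is true, so ¬(p ∨ ◇s) is false.
    At w1: p is false, ◇s is true, so p ∨ ◇s is true.
      At w1: ◇s requires s at some successor in {w0, w1, w5}.
        s holds at w0, so ◇s is true at w1.

Yes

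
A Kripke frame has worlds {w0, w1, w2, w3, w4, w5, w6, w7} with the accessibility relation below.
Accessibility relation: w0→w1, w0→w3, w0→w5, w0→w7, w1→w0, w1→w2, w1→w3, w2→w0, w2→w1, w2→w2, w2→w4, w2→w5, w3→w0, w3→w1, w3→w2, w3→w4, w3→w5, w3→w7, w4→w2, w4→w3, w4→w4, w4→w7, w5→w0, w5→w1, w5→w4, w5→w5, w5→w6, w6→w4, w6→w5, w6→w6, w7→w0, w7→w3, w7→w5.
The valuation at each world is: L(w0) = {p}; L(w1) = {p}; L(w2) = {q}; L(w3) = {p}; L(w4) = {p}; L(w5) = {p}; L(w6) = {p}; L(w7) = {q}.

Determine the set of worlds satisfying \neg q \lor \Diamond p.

w0, w1, w2, w3, w4, w5, w6, w7

Let φ = \neg q \lor \Diamond p. Evaluate φ at each world:
  w0 (successors {w1, w3, w5, w7}): φ is true.
  w1 (successors {w0, w2, w3}): φ is true.
  w2 (successors {w0, w1, w2, w4, w5}): φ is true.
  w3 (successors {w0, w1, w2, w4, w5, w7}): φ is true.
  w4 (successors {w2, w3, w4, w7}): φ is true.
  w5 (successors {w0, w1, w4, w5, w6}): φ is true.
  w6 (successors {w4, w5, w6}): φ is true.
  w7 (successors {w0, w3, w5}): φ is true.
For instance, at w0:
  At w0: \neg q is true, \Diamond p is true, so \neg q \lor \Diamond p is true.
    At w0: \Diamond p requires p at some successor in {w1, w3, w5, w7}.
      p holds at w1, so \Diamond p is true at w0.
Satisfying worlds: {w0, w1, w2, w3, w4, w5, w6, w7}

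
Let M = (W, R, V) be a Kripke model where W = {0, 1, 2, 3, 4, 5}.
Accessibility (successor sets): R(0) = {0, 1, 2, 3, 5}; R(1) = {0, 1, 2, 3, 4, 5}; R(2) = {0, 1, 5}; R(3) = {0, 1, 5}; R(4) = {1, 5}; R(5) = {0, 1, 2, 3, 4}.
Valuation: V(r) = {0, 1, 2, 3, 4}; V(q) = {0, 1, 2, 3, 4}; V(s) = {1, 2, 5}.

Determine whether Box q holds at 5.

Yes

At 5: Box q requires q at every successor {0, 1, 2, 3, 4}.
  At 0: q is true.
  At 1: q is true.
  At 2: q is true.
  At 3: q is true.
  At 4: q is true.
So Box q is true at 5.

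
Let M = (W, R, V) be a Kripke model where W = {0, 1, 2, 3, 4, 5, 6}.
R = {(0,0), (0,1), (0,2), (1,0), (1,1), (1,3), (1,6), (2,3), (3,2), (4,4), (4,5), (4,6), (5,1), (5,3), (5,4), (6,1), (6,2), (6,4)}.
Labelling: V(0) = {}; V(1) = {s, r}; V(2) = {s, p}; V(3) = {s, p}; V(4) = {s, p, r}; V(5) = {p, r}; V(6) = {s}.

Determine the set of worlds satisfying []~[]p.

Let φ = []~[]p. Evaluate φ at each world:
  0 (successors {0, 1, 2}): φ is false.
  1 (successors {0, 1, 3, 6}): φ is false.
  2 (successors {3}): φ is false.
  3 (successors {2}): φ is false.
  4 (successors {4, 5, 6}): φ is true.
  5 (successors {1, 3, 4}): φ is false.
  6 (successors {1, 2, 4}): φ is false.
For instance, at 2:
  At 2: []~[]p requires ~[]p at every successor {3}.
    ~[]p fails at 3, so []~[]p is false at 2.
      At 3: []p is true, so ~[]p is false.
Satisfying worlds: {4}

4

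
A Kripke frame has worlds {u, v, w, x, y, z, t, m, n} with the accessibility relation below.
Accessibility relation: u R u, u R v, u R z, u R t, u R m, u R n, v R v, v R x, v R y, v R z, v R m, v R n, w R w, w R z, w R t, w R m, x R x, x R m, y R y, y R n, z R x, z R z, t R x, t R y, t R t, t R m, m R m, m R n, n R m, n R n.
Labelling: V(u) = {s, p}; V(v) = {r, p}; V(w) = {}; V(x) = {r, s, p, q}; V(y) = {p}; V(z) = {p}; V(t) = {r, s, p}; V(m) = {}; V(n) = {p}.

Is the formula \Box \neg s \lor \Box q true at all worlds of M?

Let φ = \Box \neg s \lor \Box q. Evaluate φ at each world:
  u (successors {u, v, z, t, m, n}): φ is false.
  v (successors {v, x, y, z, m, n}): φ is false.
  w (successors {w, z, t, m}): φ is false.
  x (successors {x, m}): φ is false.
  y (successors {y, n}): φ is true.
  z (successors {x, z}): φ is false.
  t (successors {x, y, t, m}): φ is false.
  m (successors {m, n}): φ is true.
  n (successors {m, n}): φ is true.
Detail at u (counterexample):
  At u: \Box \neg s is false, \Box q is false, so \Box \neg s \lor \Box q is false.
    At u: \Box \neg s requires \neg s at every successor {u, v, z, t, m, n}.
      \neg s fails at u, so \Box \neg s is false at u.
    At u: \Box q requires q at every successor {u, v, z, t, m, n}.
      q fails at u, so \Box q is false at u.

No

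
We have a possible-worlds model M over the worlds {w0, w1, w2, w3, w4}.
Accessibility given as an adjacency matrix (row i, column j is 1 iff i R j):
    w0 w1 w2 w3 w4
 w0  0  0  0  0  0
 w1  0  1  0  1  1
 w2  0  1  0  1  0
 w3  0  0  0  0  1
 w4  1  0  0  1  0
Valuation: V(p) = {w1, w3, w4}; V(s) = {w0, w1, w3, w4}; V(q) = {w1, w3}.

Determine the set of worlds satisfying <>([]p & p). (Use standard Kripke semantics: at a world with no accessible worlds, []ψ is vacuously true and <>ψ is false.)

w1, w2, w4

Let φ = <>([]p & p). Evaluate φ at each world:
  w0 (successors ∅): φ is false.
  w1 (successors {w1, w3, w4}): φ is true.
  w2 (successors {w1, w3}): φ is true.
  w3 (successors {w4}): φ is false.
  w4 (successors {w0, w3}): φ is true.
For instance, at w1:
  At w1: <>([]p & p) requires []p & p at some successor in {w1, w3, w4}.
    []p & p holds at w1, so <>([]p & p) is true at w1.
      At w1: []p is true, p is true, so []p & p is true.
Satisfying worlds: {w1, w2, w4}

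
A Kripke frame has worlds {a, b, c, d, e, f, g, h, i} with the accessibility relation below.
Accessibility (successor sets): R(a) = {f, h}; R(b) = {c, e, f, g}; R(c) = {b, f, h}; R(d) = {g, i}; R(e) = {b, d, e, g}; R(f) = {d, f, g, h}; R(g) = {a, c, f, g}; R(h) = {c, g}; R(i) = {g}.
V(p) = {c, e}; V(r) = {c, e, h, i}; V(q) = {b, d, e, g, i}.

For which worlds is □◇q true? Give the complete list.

Let φ = □◇q. Evaluate φ at each world:
  a (successors {f, h}): φ is true.
  b (successors {c, e, f, g}): φ is true.
  c (successors {b, f, h}): φ is true.
  d (successors {g, i}): φ is true.
  e (successors {b, d, e, g}): φ is true.
  f (successors {d, f, g, h}): φ is true.
  g (successors {a, c, f, g}): φ is false.
  h (successors {c, g}): φ is true.
  i (successors {g}): φ is true.
For instance, at g:
  At g: □◇q requires ◇q at every successor {a, c, f, g}.
    ◇q fails at a, so □◇q is false at g.
      At a: ◇q requires q at some successor in {f, h}.
        At f: q is false.
        At h: q is false.
      So ◇q is false at a.
Satisfying worlds: {a, b, c, d, e, f, h, i}

a, b, c, d, e, f, h, i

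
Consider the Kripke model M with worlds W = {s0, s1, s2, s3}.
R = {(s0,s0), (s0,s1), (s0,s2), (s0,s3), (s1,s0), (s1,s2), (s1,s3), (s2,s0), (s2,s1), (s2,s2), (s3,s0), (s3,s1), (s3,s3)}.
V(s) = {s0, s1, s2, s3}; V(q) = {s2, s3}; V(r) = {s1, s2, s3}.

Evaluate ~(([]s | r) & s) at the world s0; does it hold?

No

Recall that []ψ holds at a world iff ψ holds at every accessible world, and <>ψ holds iff ψ holds at some accessible world.
At s0: ([]s | r) & s is true, so ~(([]s | r) & s) is false.
  At s0: []s | r is true, s is true, so ([]s | r) & s is true.
    At s0: []s is true, r is false, so []s | r is true.
      At s0: []s requires s at every successor {s0, s1, s2, s3}.
        At s0: s is true.
        At s1: s is true.
        At s2: s is true.
        At s3: s is true.
      So []s is true at s0.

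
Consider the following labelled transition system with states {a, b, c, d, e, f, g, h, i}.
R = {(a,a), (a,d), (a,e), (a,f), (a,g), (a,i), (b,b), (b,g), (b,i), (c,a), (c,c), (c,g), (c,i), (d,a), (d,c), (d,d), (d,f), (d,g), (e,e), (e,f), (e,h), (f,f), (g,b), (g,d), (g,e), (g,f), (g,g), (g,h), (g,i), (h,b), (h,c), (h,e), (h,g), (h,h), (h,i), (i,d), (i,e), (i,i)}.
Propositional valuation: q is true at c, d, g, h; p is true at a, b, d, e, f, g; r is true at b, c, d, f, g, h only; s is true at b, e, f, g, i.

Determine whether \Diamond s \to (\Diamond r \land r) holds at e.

At e: \Diamond s is true, \Diamond r \land r is false, so \Diamond s \to (\Diamond r \land r) is false.
  At e: \Diamond s requires s at some successor in {e, f, h}.
    s holds at e, so \Diamond s is true at e.
  At e: \Diamond r is true, r is false, so \Diamond r \land r is false.
    At e: \Diamond r requires r at some successor in {e, f, h}.
      r holds at f, so \Diamond r is true at e.

No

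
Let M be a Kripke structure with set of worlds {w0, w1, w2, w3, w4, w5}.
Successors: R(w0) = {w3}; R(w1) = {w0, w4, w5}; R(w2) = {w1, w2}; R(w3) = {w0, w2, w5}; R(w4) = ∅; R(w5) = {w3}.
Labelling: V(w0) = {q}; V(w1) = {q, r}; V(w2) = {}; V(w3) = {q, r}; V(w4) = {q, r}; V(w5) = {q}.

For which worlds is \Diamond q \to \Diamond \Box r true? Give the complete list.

Let φ = \Diamond q \to \Diamond \Box r. Evaluate φ at each world:
  w0 (successors {w3}): φ is false.
  w1 (successors {w0, w4, w5}): φ is true.
  w2 (successors {w1, w2}): φ is false.
  w3 (successors {w0, w2, w5}): φ is true.
  w4 (successors ∅): φ is true.
  w5 (successors {w3}): φ is false.
For instance, at w0:
  At w0: \Diamond q is true, \Diamond \Box r is false, so \Diamond q \to \Diamond \Box r is false.
    At w0: \Diamond q requires q at some successor in {w3}.
      q holds at w3, so \Diamond q is true at w0.
    At w0: \Diamond \Box r requires \Box r at some successor in {w3}.
      At w3: \Box r is false.
    So \Diamond \Box r is false at w0.
Satisfying worlds: {w1, w3, w4}

w1, w3, w4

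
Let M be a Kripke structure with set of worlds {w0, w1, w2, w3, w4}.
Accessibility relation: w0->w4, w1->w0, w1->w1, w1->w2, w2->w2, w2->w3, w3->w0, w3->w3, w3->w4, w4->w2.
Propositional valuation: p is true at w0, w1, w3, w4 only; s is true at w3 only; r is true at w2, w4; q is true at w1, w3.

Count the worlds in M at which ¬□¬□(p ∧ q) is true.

Recall that □ψ holds at a world iff ψ holds at every accessible world, and ◇ψ holds iff ψ holds at some accessible world.
Let φ = ¬□¬□(p ∧ q). Evaluate φ at each world:
  w0 (successors {w4}): φ is false.
  w1 (successors {w0, w1, w2}): φ is false.
  w2 (successors {w2, w3}): φ is false.
  w3 (successors {w0, w3, w4}): φ is false.
  w4 (successors {w2}): φ is false.
For instance, at w0:
  At w0: □¬□(p ∧ q) is true, so ¬□¬□(p ∧ q) is false.
    At w0: □¬□(p ∧ q) requires ¬□(p ∧ q) at every successor {w4}.
      At w4: ¬□(p ∧ q) is true.
    So □¬□(p ∧ q) is true at w0.
Satisfying worlds: none.

0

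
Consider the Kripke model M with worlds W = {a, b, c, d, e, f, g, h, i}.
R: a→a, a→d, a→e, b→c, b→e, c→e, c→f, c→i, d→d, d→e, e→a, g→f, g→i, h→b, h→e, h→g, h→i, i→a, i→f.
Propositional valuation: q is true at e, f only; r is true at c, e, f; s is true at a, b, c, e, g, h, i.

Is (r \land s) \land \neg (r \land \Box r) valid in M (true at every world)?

No

Let φ = (r \land s) \land \neg (r \land \Box r). Evaluate φ at each world:
  a (successors {a, d, e}): φ is false.
  b (successors {c, e}): φ is false.
  c (successors {e, f, i}): φ is true.
  d (successors {d, e}): φ is false.
  e (successors {a}): φ is true.
  f (successors ∅): φ is false.
  g (successors {f, i}): φ is false.
  h (successors {b, e, g, i}): φ is false.
  i (successors {a, f}): φ is false.
Detail at a (counterexample):
  At a: r \land s is false, \neg (r \land \Box r) is true, so (r \land s) \land \neg (r \land \Box r) is false.
    At a: r \land \Box r is false, so \neg (r \land \Box r) is true.
      At a: r is false, \Box r is false, so r \land \Box r is false.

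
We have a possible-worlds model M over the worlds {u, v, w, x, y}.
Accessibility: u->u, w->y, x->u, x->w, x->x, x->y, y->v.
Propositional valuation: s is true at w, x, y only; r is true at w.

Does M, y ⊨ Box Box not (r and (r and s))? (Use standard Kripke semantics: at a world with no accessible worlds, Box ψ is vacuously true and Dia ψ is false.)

Recall that Box ψ holds at a world iff ψ holds at every accessible world, and Dia ψ holds iff ψ holds at some accessible world.
At y: Box Box not (r and (r and s)) requires Box not (r and (r and s)) at every successor {v}.
    At v: no accessible worlds, so Box not (r and (r and s)) holds vacuously.
So Box Box not (r and (r and s)) is true at y.

Yes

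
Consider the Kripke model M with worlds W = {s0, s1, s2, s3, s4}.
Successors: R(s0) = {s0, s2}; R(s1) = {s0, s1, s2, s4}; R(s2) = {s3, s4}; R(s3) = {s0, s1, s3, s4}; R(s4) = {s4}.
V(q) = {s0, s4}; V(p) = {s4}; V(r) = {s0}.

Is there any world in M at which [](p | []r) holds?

Yes

Recall that []ψ holds at a world iff ψ holds at every accessible world, and <>ψ holds iff ψ holds at some accessible world.
Let φ = [](p | []r). Evaluate φ at each world:
  s0 (successors {s0, s2}): φ is false.
  s1 (successors {s0, s1, s2, s4}): φ is false.
  s2 (successors {s3, s4}): φ is false.
  s3 (successors {s0, s1, s3, s4}): φ is false.
  s4 (successors {s4}): φ is true.
Detail at s4 (witness):
  At s4: [](p | []r) requires p | []r at every successor {s4}.
      At s4: p is true, []r is false, so p | []r is true.
  So [](p | []r) is true at s4.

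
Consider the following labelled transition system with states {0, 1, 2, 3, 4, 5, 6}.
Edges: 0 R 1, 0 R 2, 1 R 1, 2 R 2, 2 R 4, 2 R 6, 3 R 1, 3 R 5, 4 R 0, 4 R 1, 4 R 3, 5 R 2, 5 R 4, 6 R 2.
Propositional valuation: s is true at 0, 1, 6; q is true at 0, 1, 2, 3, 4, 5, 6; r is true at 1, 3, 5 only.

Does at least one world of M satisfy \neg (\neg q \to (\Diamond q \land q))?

No

Recall that \Diamond ψ holds at a world iff ψ holds at some accessible world.
Let φ = \neg (\neg q \to (\Diamond q \land q)). Evaluate φ at each world:
  0 (successors {1, 2}): φ is false.
  1 (successors {1}): φ is false.
  2 (successors {2, 4, 6}): φ is false.
  3 (successors {1, 5}): φ is false.
  4 (successors {0, 1, 3}): φ is false.
  5 (successors {2, 4}): φ is false.
  6 (successors {2}): φ is false.
For instance, at 2:
  At 2: \neg q \to (\Diamond q \land q) is true, so \neg (\neg q \to (\Diamond q \land q)) is false.
    At 2: \neg q is false, \Diamond q \land q is true, so \neg q \to (\Diamond q \land q) is true.
      At 2: \Diamond q is true, q is true, so \Diamond q \land q is true.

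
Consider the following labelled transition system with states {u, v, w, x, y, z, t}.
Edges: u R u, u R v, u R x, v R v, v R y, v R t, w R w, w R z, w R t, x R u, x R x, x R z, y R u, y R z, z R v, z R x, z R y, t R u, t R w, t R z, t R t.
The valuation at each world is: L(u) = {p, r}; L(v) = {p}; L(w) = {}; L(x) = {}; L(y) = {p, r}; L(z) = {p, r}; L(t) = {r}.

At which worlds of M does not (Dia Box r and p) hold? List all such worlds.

u, w, x, y, t

Let φ = not (Dia Box r and p). Evaluate φ at each world:
  u (successors {u, v, x}): φ is true.
  v (successors {v, y, t}): φ is false.
  w (successors {w, z, t}): φ is true.
  x (successors {u, x, z}): φ is true.
  y (successors {u, z}): φ is true.
  z (successors {v, x, y}): φ is false.
  t (successors {u, w, z, t}): φ is true.
For instance, at u:
  At u: Dia Box r and p is false, so not (Dia Box r and p) is true.
    At u: Dia Box r is false, p is true, so Dia Box r and p is false.
      At u: Dia Box r requires Box r at some successor in {u, v, x}.
        At u: Box r is false.
        At v: Box r is false.
        At x: Box r is false.
      So Dia Box r is false at u.
Satisfying worlds: {u, w, x, y, t}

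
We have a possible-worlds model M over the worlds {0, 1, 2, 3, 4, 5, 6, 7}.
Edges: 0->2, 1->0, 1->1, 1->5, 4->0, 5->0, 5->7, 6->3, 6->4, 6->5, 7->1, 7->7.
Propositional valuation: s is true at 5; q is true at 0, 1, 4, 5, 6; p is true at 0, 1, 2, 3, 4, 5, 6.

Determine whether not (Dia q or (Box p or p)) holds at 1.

Recall that Box ψ holds at a world iff ψ holds at every accessible world, and Dia ψ holds iff ψ holds at some accessible world.
At 1: Dia q or (Box p or p) is true, so not (Dia q or (Box p or p)) is false.
  At 1: Dia q is true, Box p or p is true, so Dia q or (Box p or p) is true.
    At 1: Dia q requires q at some successor in {0, 1, 5}.
      q holds at 0, so Dia q is true at 1.
    At 1: Box p is true, p is true, so Box p or p is true.
      At 1: Box p requires p at every successor {0, 1, 5}.
        At 0: p is true.
        At 1: p is true.
        At 5: p is true.
      So Box p is true at 1.

No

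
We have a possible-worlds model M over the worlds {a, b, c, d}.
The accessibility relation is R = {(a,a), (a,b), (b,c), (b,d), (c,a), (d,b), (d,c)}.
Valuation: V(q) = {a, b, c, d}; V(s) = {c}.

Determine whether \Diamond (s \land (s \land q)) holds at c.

Recall that \Diamond ψ holds at a world iff ψ holds at some accessible world.
At c: \Diamond (s \land (s \land q)) requires s \land (s \land q) at some successor in {a}.
  At a: s \land (s \land q) is false.
So \Diamond (s \land (s \land q)) is false at c.

No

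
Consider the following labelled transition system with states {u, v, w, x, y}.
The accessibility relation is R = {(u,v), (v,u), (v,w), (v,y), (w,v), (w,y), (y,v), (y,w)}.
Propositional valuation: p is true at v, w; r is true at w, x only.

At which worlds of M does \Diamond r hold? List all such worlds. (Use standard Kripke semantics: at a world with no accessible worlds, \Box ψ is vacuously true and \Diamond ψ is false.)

v, y

Let φ = \Diamond r. Evaluate φ at each world:
  u (successors {v}): φ is false.
  v (successors {u, w, y}): φ is true.
  w (successors {v, y}): φ is false.
  x (successors ∅): φ is false.
  y (successors {v, w}): φ is true.
For instance, at v:
  At v: \Diamond r requires r at some successor in {u, w, y}.
    r holds at w, so \Diamond r is true at v.
Satisfying worlds: {v, y}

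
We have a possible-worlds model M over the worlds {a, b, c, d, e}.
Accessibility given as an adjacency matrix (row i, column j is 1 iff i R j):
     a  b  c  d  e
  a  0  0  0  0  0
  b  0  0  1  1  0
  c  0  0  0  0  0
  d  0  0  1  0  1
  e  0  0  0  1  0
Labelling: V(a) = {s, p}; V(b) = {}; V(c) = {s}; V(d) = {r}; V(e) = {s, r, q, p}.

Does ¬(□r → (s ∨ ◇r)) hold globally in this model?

Let φ = ¬(□r → (s ∨ ◇r)). Evaluate φ at each world:
  a (successors ∅): φ is false.
  b (successors {c, d}): φ is false.
  c (successors ∅): φ is false.
  d (successors {c, e}): φ is false.
  e (successors {d}): φ is false.
Detail at a (counterexample):
  At a: □r → (s ∨ ◇r) is true, so ¬(□r → (s ∨ ◇r)) is false.
    At a: □r is true, s ∨ ◇r is true, so □r → (s ∨ ◇r) is true.
      At a: no accessible worlds, so □r holds vacuously.
      At a: s is true, ◇r is false, so s ∨ ◇r is true.

No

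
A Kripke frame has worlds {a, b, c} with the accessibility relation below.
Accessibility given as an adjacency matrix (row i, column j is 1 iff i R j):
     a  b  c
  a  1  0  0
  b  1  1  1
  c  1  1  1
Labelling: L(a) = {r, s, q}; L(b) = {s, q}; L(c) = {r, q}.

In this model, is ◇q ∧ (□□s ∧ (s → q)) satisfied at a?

At a: ◇q is true, □□s ∧ (s → q) is true, so ◇q ∧ (□□s ∧ (s → q)) is true.
  At a: ◇q requires q at some successor in {a}.
    q holds at a, so ◇q is true at a.
  At a: □□s is true, s → q is true, so □□s ∧ (s → q) is true.
    At a: □□s requires □s at every successor {a}.
      At a: □s is true.
    So □□s is true at a.

Yes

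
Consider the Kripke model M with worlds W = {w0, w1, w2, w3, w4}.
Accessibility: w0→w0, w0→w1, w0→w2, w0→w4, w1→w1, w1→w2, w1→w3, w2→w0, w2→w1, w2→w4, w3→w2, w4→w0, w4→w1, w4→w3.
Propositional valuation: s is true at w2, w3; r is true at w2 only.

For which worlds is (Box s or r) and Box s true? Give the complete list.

w3

Recall that Box ψ holds at a world iff ψ holds at every accessible world, and Dia ψ holds iff ψ holds at some accessible world.
Let φ = (Box s or r) and Box s. Evaluate φ at each world:
  w0 (successors {w0, w1, w2, w4}): φ is false.
  w1 (successors {w1, w2, w3}): φ is false.
  w2 (successors {w0, w1, w4}): φ is false.
  w3 (successors {w2}): φ is true.
  w4 (successors {w0, w1, w3}): φ is false.
For instance, at w4:
  At w4: Box s or r is false, Box s is false, so (Box s or r) and Box s is false.
    At w4: Box s is false, r is false, so Box s or r is false.
      At w4: Box s requires s at every successor {w0, w1, w3}.
        s fails at w0, so Box s is false at w4.
    At w4: Box s requires s at every successor {w0, w1, w3}.
      s fails at w0, so Box s is false at w4.
Satisfying worlds: {w3}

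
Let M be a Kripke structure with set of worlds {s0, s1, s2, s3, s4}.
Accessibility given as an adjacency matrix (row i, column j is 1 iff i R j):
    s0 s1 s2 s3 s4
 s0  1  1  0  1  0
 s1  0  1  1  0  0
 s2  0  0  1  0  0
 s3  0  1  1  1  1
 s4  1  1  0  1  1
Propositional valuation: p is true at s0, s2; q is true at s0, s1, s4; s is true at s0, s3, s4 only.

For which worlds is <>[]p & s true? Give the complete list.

Let φ = <>[]p & s. Evaluate φ at each world:
  s0 (successors {s0, s1, s3}): φ is false.
  s1 (successors {s1, s2}): φ is false.
  s2 (successors {s2}): φ is false.
  s3 (successors {s1, s2, s3, s4}): φ is true.
  s4 (successors {s0, s1, s3, s4}): φ is false.
For instance, at s3:
  At s3: <>[]p is true, s is true, so <>[]p & s is true.
    At s3: <>[]p requires []p at some successor in {s1, s2, s3, s4}.
      []p holds at s2, so <>[]p is true at s3.
Satisfying worlds: {s3}

s3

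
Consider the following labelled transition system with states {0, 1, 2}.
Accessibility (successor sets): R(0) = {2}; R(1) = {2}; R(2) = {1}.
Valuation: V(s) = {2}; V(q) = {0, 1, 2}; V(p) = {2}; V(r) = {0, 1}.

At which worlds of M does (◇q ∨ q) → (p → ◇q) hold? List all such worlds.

Recall that ◇ψ holds at a world iff ψ holds at some accessible world.
Let φ = (◇q ∨ q) → (p → ◇q). Evaluate φ at each world:
  0 (successors {2}): φ is true.
  1 (successors {2}): φ is true.
  2 (successors {1}): φ is true.
For instance, at 0:
  At 0: ◇q ∨ q is true, p → ◇q is true, so (◇q ∨ q) → (p → ◇q) is true.
    At 0: ◇q is true, q is true, so ◇q ∨ q is true.
      At 0: ◇q requires q at some successor in {2}.
        q holds at 2, so ◇q is true at 0.
    At 0: p is false, ◇q is true, so p → ◇q is true.
      At 0: ◇q requires q at some successor in {2}.
        q holds at 2, so ◇q is true at 0.
Satisfying worlds: {0, 1, 2}

0, 1, 2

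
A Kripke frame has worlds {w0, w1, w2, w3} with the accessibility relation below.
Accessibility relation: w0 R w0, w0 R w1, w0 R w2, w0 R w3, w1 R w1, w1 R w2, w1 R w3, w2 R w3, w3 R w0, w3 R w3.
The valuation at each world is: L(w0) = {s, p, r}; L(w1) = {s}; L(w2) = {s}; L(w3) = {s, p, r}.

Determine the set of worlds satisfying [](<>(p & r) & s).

w0, w1, w2, w3

Recall that []ψ holds at a world iff ψ holds at every accessible world, and <>ψ holds iff ψ holds at some accessible world.
Let φ = [](<>(p & r) & s). Evaluate φ at each world:
  w0 (successors {w0, w1, w2, w3}): φ is true.
  w1 (successors {w1, w2, w3}): φ is true.
  w2 (successors {w3}): φ is true.
  w3 (successors {w0, w3}): φ is true.
For instance, at w2:
  At w2: [](<>(p & r) & s) requires <>(p & r) & s at every successor {w3}.
      At w3: <>(p & r) is true, s is true, so <>(p & r) & s is true.
  So [](<>(p & r) & s) is true at w2.
Satisfying worlds: {w0, w1, w2, w3}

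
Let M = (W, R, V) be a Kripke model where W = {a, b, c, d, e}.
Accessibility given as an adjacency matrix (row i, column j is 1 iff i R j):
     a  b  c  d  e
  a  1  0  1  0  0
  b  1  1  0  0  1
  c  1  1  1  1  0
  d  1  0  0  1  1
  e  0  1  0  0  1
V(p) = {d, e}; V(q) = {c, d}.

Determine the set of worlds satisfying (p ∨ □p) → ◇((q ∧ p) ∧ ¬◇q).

a, b, c

Let φ = (p ∨ □p) → ◇((q ∧ p) ∧ ¬◇q). Evaluate φ at each world:
  a (successors {a, c}): φ is true.
  b (successors {a, b, e}): φ is true.
  c (successors {a, b, c, d}): φ is true.
  d (successors {a, d, e}): φ is false.
  e (successors {b, e}): φ is false.
For instance, at e:
  At e: p ∨ □p is true, ◇((q ∧ p) ∧ ¬◇q) is false, so (p ∨ □p) → ◇((q ∧ p) ∧ ¬◇q) is false.
    At e: p is true, □p is false, so p ∨ □p is true.
      At e: □p requires p at every successor {b, e}.
        p fails at b, so □p is false at e.
    At e: ◇((q ∧ p) ∧ ¬◇q) requires (q ∧ p) ∧ ¬◇q at some successor in {b, e}.
      At b: (q ∧ p) ∧ ¬◇q is false.
      At e: (q ∧ p) ∧ ¬◇q is false.
    So ◇((q ∧ p) ∧ ¬◇q) is false at e.
Satisfying worlds: {a, b, c}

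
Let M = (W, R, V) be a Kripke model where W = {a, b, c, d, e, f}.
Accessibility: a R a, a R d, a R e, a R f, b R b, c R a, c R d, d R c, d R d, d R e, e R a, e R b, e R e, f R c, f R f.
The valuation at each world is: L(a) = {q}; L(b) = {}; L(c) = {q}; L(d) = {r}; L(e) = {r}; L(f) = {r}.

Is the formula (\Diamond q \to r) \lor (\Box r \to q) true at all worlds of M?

Let φ = (\Diamond q \to r) \lor (\Box r \to q). Evaluate φ at each world:
  a (successors {a, d, e, f}): φ is true.
  b (successors {b}): φ is true.
  c (successors {a, d}): φ is true.
  d (successors {c, d, e}): φ is true.
  e (successors {a, b, e}): φ is true.
  f (successors {c, f}): φ is true.
For instance, at f:
  At f: \Diamond q \to r is true, \Box r \to q is true, so (\Diamond q \to r) \lor (\Box r \to q) is true.
    At f: \Diamond q is true, r is true, so \Diamond q \to r is true.
      At f: \Diamond q requires q at some successor in {c, f}.
        q holds at c, so \Diamond q is true at f.
    At f: \Box r is false, q is false, so \Box r \to q is true.
      At f: \Box r requires r at every successor {c, f}.
        r fails at c, so \Box r is false at f.

Yes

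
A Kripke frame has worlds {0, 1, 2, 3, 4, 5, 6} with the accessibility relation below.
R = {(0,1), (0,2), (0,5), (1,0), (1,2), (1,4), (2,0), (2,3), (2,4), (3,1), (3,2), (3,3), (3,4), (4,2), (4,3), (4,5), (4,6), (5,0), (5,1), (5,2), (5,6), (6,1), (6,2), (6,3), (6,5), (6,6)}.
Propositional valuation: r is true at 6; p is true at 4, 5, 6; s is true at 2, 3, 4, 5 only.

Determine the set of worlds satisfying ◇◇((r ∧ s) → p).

Recall that ◇ψ holds at a world iff ψ holds at some accessible world.
Let φ = ◇◇((r ∧ s) → p). Evaluate φ at each world:
  0 (successors {1, 2, 5}): φ is true.
  1 (successors {0, 2, 4}): φ is true.
  2 (successors {0, 3, 4}): φ is true.
  3 (successors {1, 2, 3, 4}): φ is true.
  4 (successors {2, 3, 5, 6}): φ is true.
  5 (successors {0, 1, 2, 6}): φ is true.
  6 (successors {1, 2, 3, 5, 6}): φ is true.
For instance, at 3:
  At 3: ◇◇((r ∧ s) → p) requires ◇((r ∧ s) → p) at some successor in {1, 2, 3, 4}.
    ◇((r ∧ s) → p) holds at 1, so ◇◇((r ∧ s) → p) is true at 3.
      At 1: ◇((r ∧ s) → p) requires (r ∧ s) → p at some successor in {0, 2, 4}.
        (r ∧ s) → p holds at 0, so ◇((r ∧ s) → p) is true at 1.
Satisfying worlds: {0, 1, 2, 3, 4, 5, 6}

0, 1, 2, 3, 4, 5, 6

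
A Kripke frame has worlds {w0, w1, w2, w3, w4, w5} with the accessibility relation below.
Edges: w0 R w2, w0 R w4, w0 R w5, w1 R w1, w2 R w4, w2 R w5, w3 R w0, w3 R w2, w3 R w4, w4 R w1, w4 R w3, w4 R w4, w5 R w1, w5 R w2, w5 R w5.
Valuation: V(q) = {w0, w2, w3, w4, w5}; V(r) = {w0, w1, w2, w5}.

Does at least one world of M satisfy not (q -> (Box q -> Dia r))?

No

Let φ = not (q -> (Box q -> Dia r)). Evaluate φ at each world:
  w0 (successors {w2, w4, w5}): φ is false.
  w1 (successors {w1}): φ is false.
  w2 (successors {w4, w5}): φ is false.
  w3 (successors {w0, w2, w4}): φ is false.
  w4 (successors {w1, w3, w4}): φ is false.
  w5 (successors {w1, w2, w5}): φ is false.
For instance, at w4:
  At w4: q -> (Box q -> Dia r) is true, so not (q -> (Box q -> Dia r)) is false.
    At w4: q is true, Box q -> Dia r is true, so q -> (Box q -> Dia r) is true.
      At w4: Box q is false, Dia r is true, so Box q -> Dia r is true.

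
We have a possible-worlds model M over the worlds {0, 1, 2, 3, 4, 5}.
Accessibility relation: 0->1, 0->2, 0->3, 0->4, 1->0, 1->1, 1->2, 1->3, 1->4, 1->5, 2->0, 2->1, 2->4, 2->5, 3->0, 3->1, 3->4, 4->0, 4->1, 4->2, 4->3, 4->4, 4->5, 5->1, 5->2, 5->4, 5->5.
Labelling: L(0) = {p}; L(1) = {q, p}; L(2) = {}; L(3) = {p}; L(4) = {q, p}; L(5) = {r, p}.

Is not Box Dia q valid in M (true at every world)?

No

Let φ = not Box Dia q. Evaluate φ at each world:
  0 (successors {1, 2, 3, 4}): φ is false.
  1 (successors {0, 1, 2, 3, 4, 5}): φ is false.
  2 (successors {0, 1, 4, 5}): φ is false.
  3 (successors {0, 1, 4}): φ is false.
  4 (successors {0, 1, 2, 3, 4, 5}): φ is false.
  5 (successors {1, 2, 4, 5}): φ is false.
Detail at 0 (counterexample):
  At 0: Box Dia q is true, so not Box Dia q is false.
    At 0: Box Dia q requires Dia q at every successor {1, 2, 3, 4}.
      At 1: Dia q is true.
      At 2: Dia q is true.
      At 3: Dia q is true.
      At 4: Dia q is true.
    So Box Dia q is true at 0.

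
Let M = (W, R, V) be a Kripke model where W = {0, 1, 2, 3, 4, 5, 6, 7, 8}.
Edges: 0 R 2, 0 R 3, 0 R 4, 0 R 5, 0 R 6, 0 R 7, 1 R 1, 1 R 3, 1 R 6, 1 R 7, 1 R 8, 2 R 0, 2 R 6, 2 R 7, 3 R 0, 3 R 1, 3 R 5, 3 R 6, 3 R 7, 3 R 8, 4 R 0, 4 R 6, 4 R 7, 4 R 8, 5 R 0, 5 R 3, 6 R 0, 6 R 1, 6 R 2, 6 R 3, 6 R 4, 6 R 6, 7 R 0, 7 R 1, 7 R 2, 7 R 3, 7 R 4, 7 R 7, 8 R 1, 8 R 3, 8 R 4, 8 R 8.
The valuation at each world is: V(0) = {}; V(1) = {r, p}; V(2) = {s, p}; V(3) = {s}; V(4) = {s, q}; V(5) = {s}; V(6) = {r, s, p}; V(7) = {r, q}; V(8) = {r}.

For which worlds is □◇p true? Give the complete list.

Let φ = □◇p. Evaluate φ at each world:
  0 (successors {2, 3, 4, 5, 6, 7}): φ is false.
  1 (successors {1, 3, 6, 7, 8}): φ is true.
  2 (successors {0, 6, 7}): φ is true.
  3 (successors {0, 1, 5, 6, 7, 8}): φ is false.
  4 (successors {0, 6, 7, 8}): φ is true.
  5 (successors {0, 3}): φ is true.
  6 (successors {0, 1, 2, 3, 4, 6}): φ is true.
  7 (successors {0, 1, 2, 3, 4, 7}): φ is true.
  8 (successors {1, 3, 4, 8}): φ is true.
For instance, at 6:
  At 6: □◇p requires ◇p at every successor {0, 1, 2, 3, 4, 6}.
    At 0: ◇p is true.
    At 1: ◇p is true.
    At 2: ◇p is true.
    At 3: ◇p is true.
    At 4: ◇p is true.
    At 6: ◇p is true.
  So □◇p is true at 6.
Satisfying worlds: {1, 2, 4, 5, 6, 7, 8}

1, 2, 4, 5, 6, 7, 8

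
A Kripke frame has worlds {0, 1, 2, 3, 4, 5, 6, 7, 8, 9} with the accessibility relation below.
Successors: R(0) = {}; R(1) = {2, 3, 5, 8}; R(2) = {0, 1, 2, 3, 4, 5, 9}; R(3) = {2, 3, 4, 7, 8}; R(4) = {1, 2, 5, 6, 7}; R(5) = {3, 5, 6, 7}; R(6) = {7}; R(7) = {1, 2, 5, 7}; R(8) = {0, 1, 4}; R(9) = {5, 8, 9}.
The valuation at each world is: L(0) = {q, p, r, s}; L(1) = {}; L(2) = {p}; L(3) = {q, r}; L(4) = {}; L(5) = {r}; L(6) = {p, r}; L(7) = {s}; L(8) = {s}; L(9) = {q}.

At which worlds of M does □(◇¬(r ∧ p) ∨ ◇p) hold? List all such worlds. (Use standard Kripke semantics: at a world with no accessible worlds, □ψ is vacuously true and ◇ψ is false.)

Let φ = □(◇¬(r ∧ p) ∨ ◇p). Evaluate φ at each world:
  0 (successors ∅): φ is true.
  1 (successors {2, 3, 5, 8}): φ is true.
  2 (successors {0, 1, 2, 3, 4, 5, 9}): φ is false.
  3 (successors {2, 3, 4, 7, 8}): φ is true.
  4 (successors {1, 2, 5, 6, 7}): φ is true.
  5 (successors {3, 5, 6, 7}): φ is true.
  6 (successors {7}): φ is true.
  7 (successors {1, 2, 5, 7}): φ is true.
  8 (successors {0, 1, 4}): φ is false.
  9 (successors {5, 8, 9}): φ is true.
For instance, at 7:
  At 7: □(◇¬(r ∧ p) ∨ ◇p) requires ◇¬(r ∧ p) ∨ ◇p at every successor {1, 2, 5, 7}.
    At 1: ◇¬(r ∧ p) ∨ ◇p is true.
    At 2: ◇¬(r ∧ p) ∨ ◇p is true.
    At 5: ◇¬(r ∧ p) ∨ ◇p is true.
    At 7: ◇¬(r ∧ p) ∨ ◇p is true.
  So □(◇¬(r ∧ p) ∨ ◇p) is true at 7.
Satisfying worlds: {0, 1, 3, 4, 5, 6, 7, 9}

0, 1, 3, 4, 5, 6, 7, 9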